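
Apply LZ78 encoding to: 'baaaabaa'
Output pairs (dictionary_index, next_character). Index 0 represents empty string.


LZ78 encoding steps:
Dictionary: {0: ''}
Step 1: w='' (idx 0), next='b' -> output (0, 'b'), add 'b' as idx 1
Step 2: w='' (idx 0), next='a' -> output (0, 'a'), add 'a' as idx 2
Step 3: w='a' (idx 2), next='a' -> output (2, 'a'), add 'aa' as idx 3
Step 4: w='a' (idx 2), next='b' -> output (2, 'b'), add 'ab' as idx 4
Step 5: w='aa' (idx 3), end of input -> output (3, '')


Encoded: [(0, 'b'), (0, 'a'), (2, 'a'), (2, 'b'), (3, '')]


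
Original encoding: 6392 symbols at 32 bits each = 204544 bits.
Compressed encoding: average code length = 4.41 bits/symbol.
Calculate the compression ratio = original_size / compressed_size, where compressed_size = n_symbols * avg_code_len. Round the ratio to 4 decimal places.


original_size = n_symbols * orig_bits = 6392 * 32 = 204544 bits
compressed_size = n_symbols * avg_code_len = 6392 * 4.41 = 28188.72 bits
ratio = original_size / compressed_size = 204544 / 28188.72 = 7.2562

Compression ratio = 7.2562


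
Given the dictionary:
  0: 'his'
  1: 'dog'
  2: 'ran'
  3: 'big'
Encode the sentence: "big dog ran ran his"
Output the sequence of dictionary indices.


Look up each word in the dictionary:
  'big' -> 3
  'dog' -> 1
  'ran' -> 2
  'ran' -> 2
  'his' -> 0

Encoded: [3, 1, 2, 2, 0]


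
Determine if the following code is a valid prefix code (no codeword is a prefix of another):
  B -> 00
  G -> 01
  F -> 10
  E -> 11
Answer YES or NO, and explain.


Checking each pair (does one codeword prefix another?):
  B='00' vs G='01': no prefix
  B='00' vs F='10': no prefix
  B='00' vs E='11': no prefix
  G='01' vs B='00': no prefix
  G='01' vs F='10': no prefix
  G='01' vs E='11': no prefix
  F='10' vs B='00': no prefix
  F='10' vs G='01': no prefix
  F='10' vs E='11': no prefix
  E='11' vs B='00': no prefix
  E='11' vs G='01': no prefix
  E='11' vs F='10': no prefix
No violation found over all pairs.

YES -- this is a valid prefix code. No codeword is a prefix of any other codeword.


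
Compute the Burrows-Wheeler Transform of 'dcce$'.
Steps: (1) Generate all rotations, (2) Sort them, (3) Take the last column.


Rotations (sorted):
  0: $dcce -> last char: e
  1: cce$d -> last char: d
  2: ce$dc -> last char: c
  3: dcce$ -> last char: $
  4: e$dcc -> last char: c


BWT = edc$c


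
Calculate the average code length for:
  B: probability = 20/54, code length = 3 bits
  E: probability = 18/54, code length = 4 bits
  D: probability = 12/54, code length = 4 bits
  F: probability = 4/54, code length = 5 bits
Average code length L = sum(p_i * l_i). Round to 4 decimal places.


Weighted contributions p_i * l_i:
  B: (20/54) * 3 = 60/54
  E: (18/54) * 4 = 72/54
  D: (12/54) * 4 = 48/54
  F: (4/54) * 5 = 20/54
Sum = (60 + 72 + 48 + 20)/54 = 200/54

L = 200/54 = 3.7037 bits/symbol


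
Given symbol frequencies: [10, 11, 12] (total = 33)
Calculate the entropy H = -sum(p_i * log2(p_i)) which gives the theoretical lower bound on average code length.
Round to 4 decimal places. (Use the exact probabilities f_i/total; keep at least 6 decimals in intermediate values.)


Per-symbol terms -p_i * log2(p_i) with p_i = f_i/33:
  p = 10/33 = 0.303030: log2(p) = -1.722466, -p*log2(p) = 0.521959
  p = 11/33 = 0.333333: log2(p) = -1.584963, -p*log2(p) = 0.528321
  p = 12/33 = 0.363636: log2(p) = -1.459432, -p*log2(p) = 0.530702
H = 0.521959 + 0.528321 + 0.530702 = 1.580982

H = 1.581 bits/symbol


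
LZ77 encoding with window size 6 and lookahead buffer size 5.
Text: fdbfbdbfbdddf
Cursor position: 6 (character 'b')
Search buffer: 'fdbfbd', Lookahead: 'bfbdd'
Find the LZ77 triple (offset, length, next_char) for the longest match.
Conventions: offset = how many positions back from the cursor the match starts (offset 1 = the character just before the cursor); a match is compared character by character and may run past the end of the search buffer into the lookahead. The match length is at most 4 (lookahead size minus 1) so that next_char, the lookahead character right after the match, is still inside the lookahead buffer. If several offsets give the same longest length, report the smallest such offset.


Try each offset into the search buffer:
  offset=1 (pos 5, char 'd'): match length 0
  offset=2 (pos 4, char 'b'): match length 1
  offset=3 (pos 3, char 'f'): match length 0
  offset=4 (pos 2, char 'b'): match length 4
  offset=5 (pos 1, char 'd'): match length 0
  offset=6 (pos 0, char 'f'): match length 0
Longest match has length 4 at offset 4.
next_char = character at position 6 + 4 = 10 -> 'd'

Best match: offset=4, length=4 (matching 'bfbd' starting at position 2)
LZ77 triple: (4, 4, 'd')


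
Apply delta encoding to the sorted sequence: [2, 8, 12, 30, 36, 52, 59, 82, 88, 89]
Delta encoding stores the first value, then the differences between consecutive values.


First value: 2
Deltas:
  8 - 2 = 6
  12 - 8 = 4
  30 - 12 = 18
  36 - 30 = 6
  52 - 36 = 16
  59 - 52 = 7
  82 - 59 = 23
  88 - 82 = 6
  89 - 88 = 1


Delta encoded: [2, 6, 4, 18, 6, 16, 7, 23, 6, 1]


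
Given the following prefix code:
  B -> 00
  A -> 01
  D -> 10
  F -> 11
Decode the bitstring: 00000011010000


Decoding step by step:
Bits 00 -> B
Bits 00 -> B
Bits 00 -> B
Bits 11 -> F
Bits 01 -> A
Bits 00 -> B
Bits 00 -> B


Decoded message: BBBFABB


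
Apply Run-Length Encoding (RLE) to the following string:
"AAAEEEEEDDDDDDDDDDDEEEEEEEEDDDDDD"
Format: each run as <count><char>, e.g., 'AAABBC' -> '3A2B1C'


Scanning runs left to right:
  i=0: run of 'A' x 3 -> '3A'
  i=3: run of 'E' x 5 -> '5E'
  i=8: run of 'D' x 11 -> '11D'
  i=19: run of 'E' x 8 -> '8E'
  i=27: run of 'D' x 6 -> '6D'

RLE = 3A5E11D8E6D


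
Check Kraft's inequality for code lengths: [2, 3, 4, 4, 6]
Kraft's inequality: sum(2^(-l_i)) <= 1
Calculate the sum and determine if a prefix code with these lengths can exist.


Sum = 2^(-2) + 2^(-3) + 2^(-4) + 2^(-4) + 2^(-6)
    = 0.25 + 0.125 + 0.0625 + 0.0625 + 0.015625
    = 33/64 = 0.515625
Since 0.515625 <= 1, Kraft's inequality IS satisfied.
A prefix code with these lengths CAN exist.

Kraft sum = 0.515625. Satisfied.


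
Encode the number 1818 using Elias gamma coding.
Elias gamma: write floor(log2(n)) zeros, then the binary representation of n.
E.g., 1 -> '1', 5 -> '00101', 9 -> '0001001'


num_bits = floor(log2(1818)) + 1 = 11
leading_zeros = num_bits - 1 = 10
binary(1818) = 11100011010

Elias gamma(1818) = '0000000000' + '11100011010' = 000000000011100011010 (21 bits)


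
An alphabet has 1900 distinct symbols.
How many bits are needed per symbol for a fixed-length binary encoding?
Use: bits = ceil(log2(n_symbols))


log2(1900) = 10.8918
Bracket: 2^10 = 1024 < 1900 <= 2^11 = 2048
So ceil(log2(1900)) = 11

bits = ceil(log2(1900)) = ceil(10.8918) = 11 bits


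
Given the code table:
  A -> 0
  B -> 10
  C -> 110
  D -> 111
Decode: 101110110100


Decoding:
10 -> B
111 -> D
0 -> A
110 -> C
10 -> B
0 -> A


Result: BDACBA


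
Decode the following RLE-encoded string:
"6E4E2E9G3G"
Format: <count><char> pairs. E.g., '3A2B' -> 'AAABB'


Expanding each <count><char> pair:
  6E -> 'EEEEEE'
  4E -> 'EEEE'
  2E -> 'EE'
  9G -> 'GGGGGGGGG'
  3G -> 'GGG'

Decoded = EEEEEEEEEEEEGGGGGGGGGGGG


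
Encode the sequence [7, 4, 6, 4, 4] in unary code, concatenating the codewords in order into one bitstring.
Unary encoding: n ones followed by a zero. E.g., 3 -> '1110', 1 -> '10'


Encode each number as n ones followed by a terminating 0:
  7 -> 11111110 (8 bits)
  4 -> 11110 (5 bits)
  6 -> 1111110 (7 bits)
  4 -> 11110 (5 bits)
  4 -> 11110 (5 bits)
Total length = 8 + 5 + 7 + 5 + 5 = 30 bits.

Unary([7, 4, 6, 4, 4]) = 111111101111011111101111011110 (30 bits)


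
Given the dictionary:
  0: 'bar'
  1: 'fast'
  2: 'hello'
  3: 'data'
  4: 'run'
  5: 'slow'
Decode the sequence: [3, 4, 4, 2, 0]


Look up each index in the dictionary:
  3 -> 'data'
  4 -> 'run'
  4 -> 'run'
  2 -> 'hello'
  0 -> 'bar'

Decoded: "data run run hello bar"


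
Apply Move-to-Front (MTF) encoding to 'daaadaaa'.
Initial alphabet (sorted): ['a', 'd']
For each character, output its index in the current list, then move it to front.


MTF encoding:
'd': index 1 in ['a', 'd'] -> ['d', 'a']
'a': index 1 in ['d', 'a'] -> ['a', 'd']
'a': index 0 in ['a', 'd'] -> ['a', 'd']
'a': index 0 in ['a', 'd'] -> ['a', 'd']
'd': index 1 in ['a', 'd'] -> ['d', 'a']
'a': index 1 in ['d', 'a'] -> ['a', 'd']
'a': index 0 in ['a', 'd'] -> ['a', 'd']
'a': index 0 in ['a', 'd'] -> ['a', 'd']


Output: [1, 1, 0, 0, 1, 1, 0, 0]


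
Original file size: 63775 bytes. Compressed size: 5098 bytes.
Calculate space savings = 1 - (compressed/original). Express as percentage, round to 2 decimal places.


ratio = compressed/original = 5098/63775 = 0.079937
savings = 1 - ratio = 1 - 0.079937 = 0.920063
as a percentage: 0.920063 * 100 = 92.01%

Space savings = 1 - 5098/63775 = 92.01%


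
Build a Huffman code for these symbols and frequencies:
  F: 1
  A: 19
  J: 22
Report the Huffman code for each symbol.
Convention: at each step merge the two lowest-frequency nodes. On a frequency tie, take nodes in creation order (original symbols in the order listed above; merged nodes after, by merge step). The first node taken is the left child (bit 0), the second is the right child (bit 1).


Huffman tree construction:
Step 1: Merge F(1) + A(19) = 20
Step 2: Merge (F+A)(20) + J(22) = 42
Read each symbol's code off the tree from the root (left child = 0, right child = 1).

Codes:
  F: 00 (length 2)
  A: 01 (length 2)
  J: 1 (length 1)
Average code length: 62/42 = 1.4762 bits/symbol


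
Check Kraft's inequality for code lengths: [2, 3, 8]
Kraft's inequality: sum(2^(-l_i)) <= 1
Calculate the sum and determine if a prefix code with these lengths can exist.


Sum = 2^(-2) + 2^(-3) + 2^(-8)
    = 0.25 + 0.125 + 0.00390625
    = 97/256 = 0.37890625
Since 0.37890625 <= 1, Kraft's inequality IS satisfied.
A prefix code with these lengths CAN exist.

Kraft sum = 0.37890625. Satisfied.


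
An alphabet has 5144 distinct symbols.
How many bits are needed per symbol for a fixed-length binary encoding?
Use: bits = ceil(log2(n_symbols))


log2(5144) = 12.3287
Bracket: 2^12 = 4096 < 5144 <= 2^13 = 8192
So ceil(log2(5144)) = 13

bits = ceil(log2(5144)) = ceil(12.3287) = 13 bits


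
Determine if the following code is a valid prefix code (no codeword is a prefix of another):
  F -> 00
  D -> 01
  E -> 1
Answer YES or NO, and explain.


Checking each pair (does one codeword prefix another?):
  F='00' vs D='01': no prefix
  F='00' vs E='1': no prefix
  D='01' vs F='00': no prefix
  D='01' vs E='1': no prefix
  E='1' vs F='00': no prefix
  E='1' vs D='01': no prefix
No violation found over all pairs.

YES -- this is a valid prefix code. No codeword is a prefix of any other codeword.


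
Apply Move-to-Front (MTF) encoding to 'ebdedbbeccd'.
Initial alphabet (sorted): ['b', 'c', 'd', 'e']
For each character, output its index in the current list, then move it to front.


MTF encoding:
'e': index 3 in ['b', 'c', 'd', 'e'] -> ['e', 'b', 'c', 'd']
'b': index 1 in ['e', 'b', 'c', 'd'] -> ['b', 'e', 'c', 'd']
'd': index 3 in ['b', 'e', 'c', 'd'] -> ['d', 'b', 'e', 'c']
'e': index 2 in ['d', 'b', 'e', 'c'] -> ['e', 'd', 'b', 'c']
'd': index 1 in ['e', 'd', 'b', 'c'] -> ['d', 'e', 'b', 'c']
'b': index 2 in ['d', 'e', 'b', 'c'] -> ['b', 'd', 'e', 'c']
'b': index 0 in ['b', 'd', 'e', 'c'] -> ['b', 'd', 'e', 'c']
'e': index 2 in ['b', 'd', 'e', 'c'] -> ['e', 'b', 'd', 'c']
'c': index 3 in ['e', 'b', 'd', 'c'] -> ['c', 'e', 'b', 'd']
'c': index 0 in ['c', 'e', 'b', 'd'] -> ['c', 'e', 'b', 'd']
'd': index 3 in ['c', 'e', 'b', 'd'] -> ['d', 'c', 'e', 'b']


Output: [3, 1, 3, 2, 1, 2, 0, 2, 3, 0, 3]


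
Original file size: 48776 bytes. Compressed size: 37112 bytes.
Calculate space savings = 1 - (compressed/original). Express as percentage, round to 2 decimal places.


ratio = compressed/original = 37112/48776 = 0.760866
savings = 1 - ratio = 1 - 0.760866 = 0.239134
as a percentage: 0.239134 * 100 = 23.91%

Space savings = 1 - 37112/48776 = 23.91%


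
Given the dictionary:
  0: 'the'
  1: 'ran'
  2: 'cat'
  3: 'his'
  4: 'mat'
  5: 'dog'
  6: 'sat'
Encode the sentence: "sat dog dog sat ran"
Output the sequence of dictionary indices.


Look up each word in the dictionary:
  'sat' -> 6
  'dog' -> 5
  'dog' -> 5
  'sat' -> 6
  'ran' -> 1

Encoded: [6, 5, 5, 6, 1]


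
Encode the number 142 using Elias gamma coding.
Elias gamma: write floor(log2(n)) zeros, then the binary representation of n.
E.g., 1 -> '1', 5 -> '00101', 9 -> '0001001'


num_bits = floor(log2(142)) + 1 = 8
leading_zeros = num_bits - 1 = 7
binary(142) = 10001110

Elias gamma(142) = '0000000' + '10001110' = 000000010001110 (15 bits)


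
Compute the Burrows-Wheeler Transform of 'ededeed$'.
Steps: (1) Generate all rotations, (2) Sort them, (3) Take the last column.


Rotations (sorted):
  0: $ededeed -> last char: d
  1: d$ededee -> last char: e
  2: dedeed$e -> last char: e
  3: deed$ede -> last char: e
  4: ed$edede -> last char: e
  5: ededeed$ -> last char: $
  6: edeed$ed -> last char: d
  7: eed$eded -> last char: d


BWT = deeee$dd


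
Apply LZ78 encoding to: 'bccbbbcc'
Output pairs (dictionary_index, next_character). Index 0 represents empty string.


LZ78 encoding steps:
Dictionary: {0: ''}
Step 1: w='' (idx 0), next='b' -> output (0, 'b'), add 'b' as idx 1
Step 2: w='' (idx 0), next='c' -> output (0, 'c'), add 'c' as idx 2
Step 3: w='c' (idx 2), next='b' -> output (2, 'b'), add 'cb' as idx 3
Step 4: w='b' (idx 1), next='b' -> output (1, 'b'), add 'bb' as idx 4
Step 5: w='c' (idx 2), next='c' -> output (2, 'c'), add 'cc' as idx 5


Encoded: [(0, 'b'), (0, 'c'), (2, 'b'), (1, 'b'), (2, 'c')]


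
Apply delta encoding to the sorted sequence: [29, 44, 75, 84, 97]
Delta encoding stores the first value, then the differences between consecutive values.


First value: 29
Deltas:
  44 - 29 = 15
  75 - 44 = 31
  84 - 75 = 9
  97 - 84 = 13


Delta encoded: [29, 15, 31, 9, 13]


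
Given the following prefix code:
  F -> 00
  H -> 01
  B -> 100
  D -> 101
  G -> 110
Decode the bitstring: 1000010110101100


Decoding step by step:
Bits 100 -> B
Bits 00 -> F
Bits 101 -> D
Bits 101 -> D
Bits 01 -> H
Bits 100 -> B


Decoded message: BFDDHB


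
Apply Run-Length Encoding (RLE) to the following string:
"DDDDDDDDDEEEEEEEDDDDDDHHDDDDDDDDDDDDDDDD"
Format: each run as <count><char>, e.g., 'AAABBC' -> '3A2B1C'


Scanning runs left to right:
  i=0: run of 'D' x 9 -> '9D'
  i=9: run of 'E' x 7 -> '7E'
  i=16: run of 'D' x 6 -> '6D'
  i=22: run of 'H' x 2 -> '2H'
  i=24: run of 'D' x 16 -> '16D'

RLE = 9D7E6D2H16D


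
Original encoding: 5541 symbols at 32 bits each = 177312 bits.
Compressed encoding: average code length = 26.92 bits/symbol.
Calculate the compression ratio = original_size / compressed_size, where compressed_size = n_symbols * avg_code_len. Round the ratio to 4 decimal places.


original_size = n_symbols * orig_bits = 5541 * 32 = 177312 bits
compressed_size = n_symbols * avg_code_len = 5541 * 26.92 = 149163.72 bits
ratio = original_size / compressed_size = 177312 / 149163.72 = 1.1887

Compression ratio = 1.1887


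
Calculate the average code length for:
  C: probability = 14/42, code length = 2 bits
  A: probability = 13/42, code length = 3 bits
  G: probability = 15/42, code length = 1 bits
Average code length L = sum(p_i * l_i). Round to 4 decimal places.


Weighted contributions p_i * l_i:
  C: (14/42) * 2 = 28/42
  A: (13/42) * 3 = 39/42
  G: (15/42) * 1 = 15/42
Sum = (28 + 39 + 15)/42 = 82/42

L = 82/42 = 1.9524 bits/symbol


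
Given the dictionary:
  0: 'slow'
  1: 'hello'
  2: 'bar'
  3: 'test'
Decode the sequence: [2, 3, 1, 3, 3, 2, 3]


Look up each index in the dictionary:
  2 -> 'bar'
  3 -> 'test'
  1 -> 'hello'
  3 -> 'test'
  3 -> 'test'
  2 -> 'bar'
  3 -> 'test'

Decoded: "bar test hello test test bar test"


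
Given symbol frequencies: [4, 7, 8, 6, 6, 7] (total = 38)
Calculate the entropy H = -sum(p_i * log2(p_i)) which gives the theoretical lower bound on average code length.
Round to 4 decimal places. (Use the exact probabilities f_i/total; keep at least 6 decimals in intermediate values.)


Per-symbol terms -p_i * log2(p_i) with p_i = f_i/38:
  p = 4/38 = 0.105263: log2(p) = -3.247928, -p*log2(p) = 0.341887
  p = 7/38 = 0.184211: log2(p) = -2.440573, -p*log2(p) = 0.449579
  p = 8/38 = 0.210526: log2(p) = -2.247928, -p*log2(p) = 0.473248
  p = 6/38 = 0.157895: log2(p) = -2.662965, -p*log2(p) = 0.420468
  p = 6/38 = 0.157895: log2(p) = -2.662965, -p*log2(p) = 0.420468
  p = 7/38 = 0.184211: log2(p) = -2.440573, -p*log2(p) = 0.449579
H = 0.341887 + 0.449579 + 0.473248 + 0.420468 + 0.420468 + 0.449579 = 2.555229

H = 2.5552 bits/symbol


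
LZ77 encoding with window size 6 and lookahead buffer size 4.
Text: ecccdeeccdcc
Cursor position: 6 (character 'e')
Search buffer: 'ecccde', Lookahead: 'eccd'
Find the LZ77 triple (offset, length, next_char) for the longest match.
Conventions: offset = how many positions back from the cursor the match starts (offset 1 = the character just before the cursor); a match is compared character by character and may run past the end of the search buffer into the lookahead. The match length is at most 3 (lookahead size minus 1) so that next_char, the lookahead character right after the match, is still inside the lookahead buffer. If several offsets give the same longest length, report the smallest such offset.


Try each offset into the search buffer:
  offset=1 (pos 5, char 'e'): match length 1
  offset=2 (pos 4, char 'd'): match length 0
  offset=3 (pos 3, char 'c'): match length 0
  offset=4 (pos 2, char 'c'): match length 0
  offset=5 (pos 1, char 'c'): match length 0
  offset=6 (pos 0, char 'e'): match length 3
Longest match has length 3 at offset 6.
next_char = character at position 6 + 3 = 9 -> 'd'

Best match: offset=6, length=3 (matching 'ecc' starting at position 0)
LZ77 triple: (6, 3, 'd')


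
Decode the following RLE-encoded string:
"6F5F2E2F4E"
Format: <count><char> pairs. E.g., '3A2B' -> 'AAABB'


Expanding each <count><char> pair:
  6F -> 'FFFFFF'
  5F -> 'FFFFF'
  2E -> 'EE'
  2F -> 'FF'
  4E -> 'EEEE'

Decoded = FFFFFFFFFFFEEFFEEEE


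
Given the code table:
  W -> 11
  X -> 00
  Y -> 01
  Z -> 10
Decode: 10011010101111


Decoding:
10 -> Z
01 -> Y
10 -> Z
10 -> Z
10 -> Z
11 -> W
11 -> W


Result: ZYZZZWW


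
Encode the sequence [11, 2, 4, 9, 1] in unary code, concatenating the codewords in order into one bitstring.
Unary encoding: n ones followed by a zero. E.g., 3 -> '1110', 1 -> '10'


Encode each number as n ones followed by a terminating 0:
  11 -> 111111111110 (12 bits)
  2 -> 110 (3 bits)
  4 -> 11110 (5 bits)
  9 -> 1111111110 (10 bits)
  1 -> 10 (2 bits)
Total length = 12 + 3 + 5 + 10 + 2 = 32 bits.

Unary([11, 2, 4, 9, 1]) = 11111111111011011110111111111010 (32 bits)


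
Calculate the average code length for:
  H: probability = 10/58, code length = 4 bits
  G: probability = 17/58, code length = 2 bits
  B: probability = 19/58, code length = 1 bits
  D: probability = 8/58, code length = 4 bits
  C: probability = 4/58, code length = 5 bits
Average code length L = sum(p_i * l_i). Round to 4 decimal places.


Weighted contributions p_i * l_i:
  H: (10/58) * 4 = 40/58
  G: (17/58) * 2 = 34/58
  B: (19/58) * 1 = 19/58
  D: (8/58) * 4 = 32/58
  C: (4/58) * 5 = 20/58
Sum = (40 + 34 + 19 + 32 + 20)/58 = 145/58

L = 145/58 = 2.5000 bits/symbol


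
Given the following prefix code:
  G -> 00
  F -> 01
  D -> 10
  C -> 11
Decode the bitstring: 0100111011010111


Decoding step by step:
Bits 01 -> F
Bits 00 -> G
Bits 11 -> C
Bits 10 -> D
Bits 11 -> C
Bits 01 -> F
Bits 01 -> F
Bits 11 -> C


Decoded message: FGCDCFFC


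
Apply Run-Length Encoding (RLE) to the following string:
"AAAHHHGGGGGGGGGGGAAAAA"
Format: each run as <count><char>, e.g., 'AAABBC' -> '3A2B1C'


Scanning runs left to right:
  i=0: run of 'A' x 3 -> '3A'
  i=3: run of 'H' x 3 -> '3H'
  i=6: run of 'G' x 11 -> '11G'
  i=17: run of 'A' x 5 -> '5A'

RLE = 3A3H11G5A


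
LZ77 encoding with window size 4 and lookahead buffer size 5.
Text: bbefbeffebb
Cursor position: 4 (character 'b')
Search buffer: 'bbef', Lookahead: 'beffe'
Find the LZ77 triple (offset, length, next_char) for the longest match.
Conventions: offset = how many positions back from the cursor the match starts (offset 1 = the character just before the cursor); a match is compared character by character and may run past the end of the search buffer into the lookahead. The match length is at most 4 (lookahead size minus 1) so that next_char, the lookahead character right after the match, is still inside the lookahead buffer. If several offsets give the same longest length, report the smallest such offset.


Try each offset into the search buffer:
  offset=1 (pos 3, char 'f'): match length 0
  offset=2 (pos 2, char 'e'): match length 0
  offset=3 (pos 1, char 'b'): match length 3
  offset=4 (pos 0, char 'b'): match length 1
Longest match has length 3 at offset 3.
next_char = character at position 4 + 3 = 7 -> 'f'

Best match: offset=3, length=3 (matching 'bef' starting at position 1)
LZ77 triple: (3, 3, 'f')


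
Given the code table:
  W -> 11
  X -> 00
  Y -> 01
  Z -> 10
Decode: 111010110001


Decoding:
11 -> W
10 -> Z
10 -> Z
11 -> W
00 -> X
01 -> Y


Result: WZZWXY


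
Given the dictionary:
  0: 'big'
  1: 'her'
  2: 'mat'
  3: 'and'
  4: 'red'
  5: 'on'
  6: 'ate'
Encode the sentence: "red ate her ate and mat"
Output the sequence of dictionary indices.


Look up each word in the dictionary:
  'red' -> 4
  'ate' -> 6
  'her' -> 1
  'ate' -> 6
  'and' -> 3
  'mat' -> 2

Encoded: [4, 6, 1, 6, 3, 2]


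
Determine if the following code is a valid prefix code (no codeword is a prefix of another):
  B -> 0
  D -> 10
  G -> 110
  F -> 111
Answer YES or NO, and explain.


Checking each pair (does one codeword prefix another?):
  B='0' vs D='10': no prefix
  B='0' vs G='110': no prefix
  B='0' vs F='111': no prefix
  D='10' vs B='0': no prefix
  D='10' vs G='110': no prefix
  D='10' vs F='111': no prefix
  G='110' vs B='0': no prefix
  G='110' vs D='10': no prefix
  G='110' vs F='111': no prefix
  F='111' vs B='0': no prefix
  F='111' vs D='10': no prefix
  F='111' vs G='110': no prefix
No violation found over all pairs.

YES -- this is a valid prefix code. No codeword is a prefix of any other codeword.


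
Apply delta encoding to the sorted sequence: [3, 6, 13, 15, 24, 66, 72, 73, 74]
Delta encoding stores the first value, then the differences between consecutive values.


First value: 3
Deltas:
  6 - 3 = 3
  13 - 6 = 7
  15 - 13 = 2
  24 - 15 = 9
  66 - 24 = 42
  72 - 66 = 6
  73 - 72 = 1
  74 - 73 = 1


Delta encoded: [3, 3, 7, 2, 9, 42, 6, 1, 1]


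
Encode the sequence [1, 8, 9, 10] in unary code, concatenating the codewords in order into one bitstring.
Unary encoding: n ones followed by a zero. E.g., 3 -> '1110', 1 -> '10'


Encode each number as n ones followed by a terminating 0:
  1 -> 10 (2 bits)
  8 -> 111111110 (9 bits)
  9 -> 1111111110 (10 bits)
  10 -> 11111111110 (11 bits)
Total length = 2 + 9 + 10 + 11 = 32 bits.

Unary([1, 8, 9, 10]) = 10111111110111111111011111111110 (32 bits)


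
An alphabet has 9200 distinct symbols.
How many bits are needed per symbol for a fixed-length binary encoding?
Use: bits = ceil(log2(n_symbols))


log2(9200) = 13.1674
Bracket: 2^13 = 8192 < 9200 <= 2^14 = 16384
So ceil(log2(9200)) = 14

bits = ceil(log2(9200)) = ceil(13.1674) = 14 bits


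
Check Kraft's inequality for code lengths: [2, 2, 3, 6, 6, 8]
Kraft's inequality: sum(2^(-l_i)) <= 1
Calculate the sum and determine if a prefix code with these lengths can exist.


Sum = 2^(-2) + 2^(-2) + 2^(-3) + 2^(-6) + 2^(-6) + 2^(-8)
    = 0.25 + 0.25 + 0.125 + 0.015625 + 0.015625 + 0.00390625
    = 169/256 = 0.66015625
Since 0.66015625 <= 1, Kraft's inequality IS satisfied.
A prefix code with these lengths CAN exist.

Kraft sum = 0.66015625. Satisfied.


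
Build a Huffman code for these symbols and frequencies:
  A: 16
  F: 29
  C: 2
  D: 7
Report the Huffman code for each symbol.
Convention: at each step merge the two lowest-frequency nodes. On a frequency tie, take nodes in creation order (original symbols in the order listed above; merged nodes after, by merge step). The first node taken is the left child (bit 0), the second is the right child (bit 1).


Huffman tree construction:
Step 1: Merge C(2) + D(7) = 9
Step 2: Merge (C+D)(9) + A(16) = 25
Step 3: Merge ((C+D)+A)(25) + F(29) = 54
Read each symbol's code off the tree from the root (left child = 0, right child = 1).

Codes:
  A: 01 (length 2)
  F: 1 (length 1)
  C: 000 (length 3)
  D: 001 (length 3)
Average code length: 88/54 = 1.6296 bits/symbol


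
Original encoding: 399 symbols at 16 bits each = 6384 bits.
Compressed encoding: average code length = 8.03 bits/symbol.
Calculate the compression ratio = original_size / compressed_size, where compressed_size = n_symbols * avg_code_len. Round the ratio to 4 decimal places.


original_size = n_symbols * orig_bits = 399 * 16 = 6384 bits
compressed_size = n_symbols * avg_code_len = 399 * 8.03 = 3203.97 bits
ratio = original_size / compressed_size = 6384 / 3203.97 = 1.9925

Compression ratio = 1.9925


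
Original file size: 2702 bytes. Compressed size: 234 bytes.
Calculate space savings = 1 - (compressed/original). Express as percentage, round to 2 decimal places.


ratio = compressed/original = 234/2702 = 0.086603
savings = 1 - ratio = 1 - 0.086603 = 0.913397
as a percentage: 0.913397 * 100 = 91.34%

Space savings = 1 - 234/2702 = 91.34%


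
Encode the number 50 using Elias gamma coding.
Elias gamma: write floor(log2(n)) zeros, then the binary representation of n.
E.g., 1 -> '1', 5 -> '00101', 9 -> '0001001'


num_bits = floor(log2(50)) + 1 = 6
leading_zeros = num_bits - 1 = 5
binary(50) = 110010

Elias gamma(50) = '00000' + '110010' = 00000110010 (11 bits)


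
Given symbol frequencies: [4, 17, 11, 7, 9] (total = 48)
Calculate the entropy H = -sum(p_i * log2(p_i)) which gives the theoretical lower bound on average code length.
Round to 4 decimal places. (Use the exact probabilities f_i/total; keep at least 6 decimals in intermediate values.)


Per-symbol terms -p_i * log2(p_i) with p_i = f_i/48:
  p = 4/48 = 0.083333: log2(p) = -3.584963, -p*log2(p) = 0.298747
  p = 17/48 = 0.354167: log2(p) = -1.497500, -p*log2(p) = 0.530364
  p = 11/48 = 0.229167: log2(p) = -2.125531, -p*log2(p) = 0.487101
  p = 7/48 = 0.145833: log2(p) = -2.777608, -p*log2(p) = 0.405068
  p = 9/48 = 0.187500: log2(p) = -2.415037, -p*log2(p) = 0.452820
H = 0.298747 + 0.530364 + 0.487101 + 0.405068 + 0.452820 = 2.174100

H = 2.1741 bits/symbol


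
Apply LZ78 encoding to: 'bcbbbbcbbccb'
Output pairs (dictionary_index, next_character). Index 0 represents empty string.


LZ78 encoding steps:
Dictionary: {0: ''}
Step 1: w='' (idx 0), next='b' -> output (0, 'b'), add 'b' as idx 1
Step 2: w='' (idx 0), next='c' -> output (0, 'c'), add 'c' as idx 2
Step 3: w='b' (idx 1), next='b' -> output (1, 'b'), add 'bb' as idx 3
Step 4: w='bb' (idx 3), next='c' -> output (3, 'c'), add 'bbc' as idx 4
Step 5: w='bbc' (idx 4), next='c' -> output (4, 'c'), add 'bbcc' as idx 5
Step 6: w='b' (idx 1), end of input -> output (1, '')


Encoded: [(0, 'b'), (0, 'c'), (1, 'b'), (3, 'c'), (4, 'c'), (1, '')]


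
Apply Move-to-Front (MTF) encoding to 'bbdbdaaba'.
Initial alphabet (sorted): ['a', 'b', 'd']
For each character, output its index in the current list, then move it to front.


MTF encoding:
'b': index 1 in ['a', 'b', 'd'] -> ['b', 'a', 'd']
'b': index 0 in ['b', 'a', 'd'] -> ['b', 'a', 'd']
'd': index 2 in ['b', 'a', 'd'] -> ['d', 'b', 'a']
'b': index 1 in ['d', 'b', 'a'] -> ['b', 'd', 'a']
'd': index 1 in ['b', 'd', 'a'] -> ['d', 'b', 'a']
'a': index 2 in ['d', 'b', 'a'] -> ['a', 'd', 'b']
'a': index 0 in ['a', 'd', 'b'] -> ['a', 'd', 'b']
'b': index 2 in ['a', 'd', 'b'] -> ['b', 'a', 'd']
'a': index 1 in ['b', 'a', 'd'] -> ['a', 'b', 'd']


Output: [1, 0, 2, 1, 1, 2, 0, 2, 1]


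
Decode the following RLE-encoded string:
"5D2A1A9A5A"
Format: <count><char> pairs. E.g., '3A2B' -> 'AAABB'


Expanding each <count><char> pair:
  5D -> 'DDDDD'
  2A -> 'AA'
  1A -> 'A'
  9A -> 'AAAAAAAAA'
  5A -> 'AAAAA'

Decoded = DDDDDAAAAAAAAAAAAAAAAA


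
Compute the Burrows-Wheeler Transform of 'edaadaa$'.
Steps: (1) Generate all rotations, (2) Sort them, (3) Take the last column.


Rotations (sorted):
  0: $edaadaa -> last char: a
  1: a$edaada -> last char: a
  2: aa$edaad -> last char: d
  3: aadaa$ed -> last char: d
  4: adaa$eda -> last char: a
  5: daa$edaa -> last char: a
  6: daadaa$e -> last char: e
  7: edaadaa$ -> last char: $


BWT = aaddaae$


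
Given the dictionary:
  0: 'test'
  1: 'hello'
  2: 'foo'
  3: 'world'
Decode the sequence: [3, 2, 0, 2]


Look up each index in the dictionary:
  3 -> 'world'
  2 -> 'foo'
  0 -> 'test'
  2 -> 'foo'

Decoded: "world foo test foo"


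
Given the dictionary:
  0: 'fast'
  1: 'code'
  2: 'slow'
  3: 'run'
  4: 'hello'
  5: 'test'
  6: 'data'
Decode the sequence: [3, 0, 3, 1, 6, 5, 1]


Look up each index in the dictionary:
  3 -> 'run'
  0 -> 'fast'
  3 -> 'run'
  1 -> 'code'
  6 -> 'data'
  5 -> 'test'
  1 -> 'code'

Decoded: "run fast run code data test code"


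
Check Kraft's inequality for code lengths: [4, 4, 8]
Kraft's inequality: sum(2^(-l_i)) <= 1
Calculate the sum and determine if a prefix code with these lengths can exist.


Sum = 2^(-4) + 2^(-4) + 2^(-8)
    = 0.0625 + 0.0625 + 0.00390625
    = 33/256 = 0.12890625
Since 0.12890625 <= 1, Kraft's inequality IS satisfied.
A prefix code with these lengths CAN exist.

Kraft sum = 0.12890625. Satisfied.


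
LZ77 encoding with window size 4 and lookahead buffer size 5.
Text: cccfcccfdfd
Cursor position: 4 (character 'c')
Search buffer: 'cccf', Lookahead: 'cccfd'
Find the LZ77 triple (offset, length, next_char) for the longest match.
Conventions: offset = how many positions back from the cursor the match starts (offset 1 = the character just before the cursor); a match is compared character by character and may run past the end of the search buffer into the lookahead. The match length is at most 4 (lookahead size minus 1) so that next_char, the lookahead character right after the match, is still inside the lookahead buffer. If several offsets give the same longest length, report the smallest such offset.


Try each offset into the search buffer:
  offset=1 (pos 3, char 'f'): match length 0
  offset=2 (pos 2, char 'c'): match length 1
  offset=3 (pos 1, char 'c'): match length 2
  offset=4 (pos 0, char 'c'): match length 4
Longest match has length 4 at offset 4.
next_char = character at position 4 + 4 = 8 -> 'd'

Best match: offset=4, length=4 (matching 'cccf' starting at position 0)
LZ77 triple: (4, 4, 'd')


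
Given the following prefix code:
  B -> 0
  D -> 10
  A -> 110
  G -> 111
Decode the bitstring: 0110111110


Decoding step by step:
Bits 0 -> B
Bits 110 -> A
Bits 111 -> G
Bits 110 -> A


Decoded message: BAGA


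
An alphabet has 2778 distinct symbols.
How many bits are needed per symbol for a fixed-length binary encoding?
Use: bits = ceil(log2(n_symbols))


log2(2778) = 11.4398
Bracket: 2^11 = 2048 < 2778 <= 2^12 = 4096
So ceil(log2(2778)) = 12

bits = ceil(log2(2778)) = ceil(11.4398) = 12 bits


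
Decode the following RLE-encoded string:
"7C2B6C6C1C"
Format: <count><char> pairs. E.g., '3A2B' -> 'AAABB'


Expanding each <count><char> pair:
  7C -> 'CCCCCCC'
  2B -> 'BB'
  6C -> 'CCCCCC'
  6C -> 'CCCCCC'
  1C -> 'C'

Decoded = CCCCCCCBBCCCCCCCCCCCCC


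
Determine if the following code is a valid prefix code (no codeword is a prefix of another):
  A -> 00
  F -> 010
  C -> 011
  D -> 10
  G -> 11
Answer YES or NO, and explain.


Checking each pair (does one codeword prefix another?):
  A='00' vs F='010': no prefix
  A='00' vs C='011': no prefix
  A='00' vs D='10': no prefix
  A='00' vs G='11': no prefix
  F='010' vs A='00': no prefix
  F='010' vs C='011': no prefix
  F='010' vs D='10': no prefix
  F='010' vs G='11': no prefix
  C='011' vs A='00': no prefix
  C='011' vs F='010': no prefix
  C='011' vs D='10': no prefix
  C='011' vs G='11': no prefix
  D='10' vs A='00': no prefix
  D='10' vs F='010': no prefix
  D='10' vs C='011': no prefix
  D='10' vs G='11': no prefix
  G='11' vs A='00': no prefix
  G='11' vs F='010': no prefix
  G='11' vs C='011': no prefix
  G='11' vs D='10': no prefix
No violation found over all pairs.

YES -- this is a valid prefix code. No codeword is a prefix of any other codeword.


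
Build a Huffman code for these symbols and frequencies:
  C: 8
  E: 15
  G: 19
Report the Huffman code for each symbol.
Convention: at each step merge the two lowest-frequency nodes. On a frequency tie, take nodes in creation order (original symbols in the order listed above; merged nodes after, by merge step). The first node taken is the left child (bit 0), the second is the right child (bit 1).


Huffman tree construction:
Step 1: Merge C(8) + E(15) = 23
Step 2: Merge G(19) + (C+E)(23) = 42
Read each symbol's code off the tree from the root (left child = 0, right child = 1).

Codes:
  C: 10 (length 2)
  E: 11 (length 2)
  G: 0 (length 1)
Average code length: 65/42 = 1.5476 bits/symbol


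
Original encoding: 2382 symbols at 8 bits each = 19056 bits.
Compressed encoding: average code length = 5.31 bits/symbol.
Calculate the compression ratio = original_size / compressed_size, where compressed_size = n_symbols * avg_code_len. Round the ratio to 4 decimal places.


original_size = n_symbols * orig_bits = 2382 * 8 = 19056 bits
compressed_size = n_symbols * avg_code_len = 2382 * 5.31 = 12648.42 bits
ratio = original_size / compressed_size = 19056 / 12648.42 = 1.5066

Compression ratio = 1.5066


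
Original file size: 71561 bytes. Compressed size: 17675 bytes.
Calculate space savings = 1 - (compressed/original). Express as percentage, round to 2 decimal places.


ratio = compressed/original = 17675/71561 = 0.246992
savings = 1 - ratio = 1 - 0.246992 = 0.753008
as a percentage: 0.753008 * 100 = 75.3%

Space savings = 1 - 17675/71561 = 75.3%


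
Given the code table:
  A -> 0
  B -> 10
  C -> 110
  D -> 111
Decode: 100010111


Decoding:
10 -> B
0 -> A
0 -> A
10 -> B
111 -> D


Result: BAABD


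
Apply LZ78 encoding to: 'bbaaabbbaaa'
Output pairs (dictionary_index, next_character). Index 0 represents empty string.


LZ78 encoding steps:
Dictionary: {0: ''}
Step 1: w='' (idx 0), next='b' -> output (0, 'b'), add 'b' as idx 1
Step 2: w='b' (idx 1), next='a' -> output (1, 'a'), add 'ba' as idx 2
Step 3: w='' (idx 0), next='a' -> output (0, 'a'), add 'a' as idx 3
Step 4: w='a' (idx 3), next='b' -> output (3, 'b'), add 'ab' as idx 4
Step 5: w='b' (idx 1), next='b' -> output (1, 'b'), add 'bb' as idx 5
Step 6: w='a' (idx 3), next='a' -> output (3, 'a'), add 'aa' as idx 6
Step 7: w='a' (idx 3), end of input -> output (3, '')


Encoded: [(0, 'b'), (1, 'a'), (0, 'a'), (3, 'b'), (1, 'b'), (3, 'a'), (3, '')]


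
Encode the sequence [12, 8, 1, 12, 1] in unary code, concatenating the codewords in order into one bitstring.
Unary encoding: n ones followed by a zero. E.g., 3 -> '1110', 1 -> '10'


Encode each number as n ones followed by a terminating 0:
  12 -> 1111111111110 (13 bits)
  8 -> 111111110 (9 bits)
  1 -> 10 (2 bits)
  12 -> 1111111111110 (13 bits)
  1 -> 10 (2 bits)
Total length = 13 + 9 + 2 + 13 + 2 = 39 bits.

Unary([12, 8, 1, 12, 1]) = 111111111111011111111010111111111111010 (39 bits)


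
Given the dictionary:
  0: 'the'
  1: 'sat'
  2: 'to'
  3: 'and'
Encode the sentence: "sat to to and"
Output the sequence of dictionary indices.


Look up each word in the dictionary:
  'sat' -> 1
  'to' -> 2
  'to' -> 2
  'and' -> 3

Encoded: [1, 2, 2, 3]


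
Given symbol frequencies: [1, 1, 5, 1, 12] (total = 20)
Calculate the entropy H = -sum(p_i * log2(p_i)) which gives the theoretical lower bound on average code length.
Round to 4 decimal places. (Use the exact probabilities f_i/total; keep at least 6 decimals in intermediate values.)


Per-symbol terms -p_i * log2(p_i) with p_i = f_i/20:
  p = 1/20 = 0.050000: log2(p) = -4.321928, -p*log2(p) = 0.216096
  p = 1/20 = 0.050000: log2(p) = -4.321928, -p*log2(p) = 0.216096
  p = 5/20 = 0.250000: log2(p) = -2.000000, -p*log2(p) = 0.500000
  p = 1/20 = 0.050000: log2(p) = -4.321928, -p*log2(p) = 0.216096
  p = 12/20 = 0.600000: log2(p) = -0.736966, -p*log2(p) = 0.442179
H = 0.216096 + 0.216096 + 0.500000 + 0.216096 + 0.442179 = 1.590467

H = 1.5905 bits/symbol


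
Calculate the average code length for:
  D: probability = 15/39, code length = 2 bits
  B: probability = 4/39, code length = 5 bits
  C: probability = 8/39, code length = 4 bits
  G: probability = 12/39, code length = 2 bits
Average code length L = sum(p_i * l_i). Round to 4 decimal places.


Weighted contributions p_i * l_i:
  D: (15/39) * 2 = 30/39
  B: (4/39) * 5 = 20/39
  C: (8/39) * 4 = 32/39
  G: (12/39) * 2 = 24/39
Sum = (30 + 20 + 32 + 24)/39 = 106/39

L = 106/39 = 2.7179 bits/symbol


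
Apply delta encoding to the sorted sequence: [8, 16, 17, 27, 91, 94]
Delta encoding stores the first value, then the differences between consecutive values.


First value: 8
Deltas:
  16 - 8 = 8
  17 - 16 = 1
  27 - 17 = 10
  91 - 27 = 64
  94 - 91 = 3


Delta encoded: [8, 8, 1, 10, 64, 3]


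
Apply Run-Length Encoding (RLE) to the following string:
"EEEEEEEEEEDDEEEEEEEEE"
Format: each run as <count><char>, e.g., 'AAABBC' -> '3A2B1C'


Scanning runs left to right:
  i=0: run of 'E' x 10 -> '10E'
  i=10: run of 'D' x 2 -> '2D'
  i=12: run of 'E' x 9 -> '9E'

RLE = 10E2D9E


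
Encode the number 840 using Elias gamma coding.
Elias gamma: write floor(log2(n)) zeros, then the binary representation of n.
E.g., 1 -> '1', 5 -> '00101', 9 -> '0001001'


num_bits = floor(log2(840)) + 1 = 10
leading_zeros = num_bits - 1 = 9
binary(840) = 1101001000

Elias gamma(840) = '000000000' + '1101001000' = 0000000001101001000 (19 bits)


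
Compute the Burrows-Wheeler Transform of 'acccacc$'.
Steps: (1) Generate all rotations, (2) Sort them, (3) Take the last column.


Rotations (sorted):
  0: $acccacc -> last char: c
  1: acc$accc -> last char: c
  2: acccacc$ -> last char: $
  3: c$acccac -> last char: c
  4: cacc$acc -> last char: c
  5: cc$accca -> last char: a
  6: ccacc$ac -> last char: c
  7: cccacc$a -> last char: a


BWT = cc$ccaca


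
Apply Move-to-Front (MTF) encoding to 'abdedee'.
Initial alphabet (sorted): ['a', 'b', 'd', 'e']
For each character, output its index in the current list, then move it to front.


MTF encoding:
'a': index 0 in ['a', 'b', 'd', 'e'] -> ['a', 'b', 'd', 'e']
'b': index 1 in ['a', 'b', 'd', 'e'] -> ['b', 'a', 'd', 'e']
'd': index 2 in ['b', 'a', 'd', 'e'] -> ['d', 'b', 'a', 'e']
'e': index 3 in ['d', 'b', 'a', 'e'] -> ['e', 'd', 'b', 'a']
'd': index 1 in ['e', 'd', 'b', 'a'] -> ['d', 'e', 'b', 'a']
'e': index 1 in ['d', 'e', 'b', 'a'] -> ['e', 'd', 'b', 'a']
'e': index 0 in ['e', 'd', 'b', 'a'] -> ['e', 'd', 'b', 'a']


Output: [0, 1, 2, 3, 1, 1, 0]


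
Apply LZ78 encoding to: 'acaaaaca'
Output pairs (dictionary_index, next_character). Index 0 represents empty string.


LZ78 encoding steps:
Dictionary: {0: ''}
Step 1: w='' (idx 0), next='a' -> output (0, 'a'), add 'a' as idx 1
Step 2: w='' (idx 0), next='c' -> output (0, 'c'), add 'c' as idx 2
Step 3: w='a' (idx 1), next='a' -> output (1, 'a'), add 'aa' as idx 3
Step 4: w='aa' (idx 3), next='c' -> output (3, 'c'), add 'aac' as idx 4
Step 5: w='a' (idx 1), end of input -> output (1, '')


Encoded: [(0, 'a'), (0, 'c'), (1, 'a'), (3, 'c'), (1, '')]


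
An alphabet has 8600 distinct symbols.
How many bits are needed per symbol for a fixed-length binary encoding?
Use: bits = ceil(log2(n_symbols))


log2(8600) = 13.0701
Bracket: 2^13 = 8192 < 8600 <= 2^14 = 16384
So ceil(log2(8600)) = 14

bits = ceil(log2(8600)) = ceil(13.0701) = 14 bits


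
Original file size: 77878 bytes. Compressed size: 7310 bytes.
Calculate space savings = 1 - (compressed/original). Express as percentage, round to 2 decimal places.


ratio = compressed/original = 7310/77878 = 0.093865
savings = 1 - ratio = 1 - 0.093865 = 0.906135
as a percentage: 0.906135 * 100 = 90.61%

Space savings = 1 - 7310/77878 = 90.61%
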